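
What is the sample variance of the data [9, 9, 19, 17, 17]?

23.2

Step 1: Compute the mean: (9 + 9 + 19 + 17 + 17) / 5 = 14.2
Step 2: Compute squared deviations from the mean:
  (9 - 14.2)^2 = 27.04
  (9 - 14.2)^2 = 27.04
  (19 - 14.2)^2 = 23.04
  (17 - 14.2)^2 = 7.84
  (17 - 14.2)^2 = 7.84
Step 3: Sum of squared deviations = 92.8
Step 4: Sample variance = 92.8 / 4 = 23.2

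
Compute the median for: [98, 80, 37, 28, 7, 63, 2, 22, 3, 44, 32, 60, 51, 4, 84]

37

Step 1: Sort the data in ascending order: [2, 3, 4, 7, 22, 28, 32, 37, 44, 51, 60, 63, 80, 84, 98]
Step 2: The number of values is n = 15.
Step 3: Since n is odd, the median is the middle value at position 8: 37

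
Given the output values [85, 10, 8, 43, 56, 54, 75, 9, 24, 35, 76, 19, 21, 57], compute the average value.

40.8571

Step 1: Sum all values: 85 + 10 + 8 + 43 + 56 + 54 + 75 + 9 + 24 + 35 + 76 + 19 + 21 + 57 = 572
Step 2: Count the number of values: n = 14
Step 3: Mean = sum / n = 572 / 14 = 40.8571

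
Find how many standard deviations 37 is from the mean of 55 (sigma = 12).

-1.5

Step 1: Recall the z-score formula: z = (x - mu) / sigma
Step 2: Substitute values: z = (37 - 55) / 12
Step 3: z = -18 / 12 = -1.5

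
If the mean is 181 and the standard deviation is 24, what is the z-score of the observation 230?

2.0417

Step 1: Recall the z-score formula: z = (x - mu) / sigma
Step 2: Substitute values: z = (230 - 181) / 24
Step 3: z = 49 / 24 = 2.0417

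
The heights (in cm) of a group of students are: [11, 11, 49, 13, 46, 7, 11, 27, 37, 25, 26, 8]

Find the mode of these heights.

11

Step 1: Count the frequency of each value:
  7: appears 1 time(s)
  8: appears 1 time(s)
  11: appears 3 time(s)
  13: appears 1 time(s)
  25: appears 1 time(s)
  26: appears 1 time(s)
  27: appears 1 time(s)
  37: appears 1 time(s)
  46: appears 1 time(s)
  49: appears 1 time(s)
Step 2: The value 11 appears most frequently (3 times).
Step 3: Mode = 11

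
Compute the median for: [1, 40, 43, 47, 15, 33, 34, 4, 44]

34

Step 1: Sort the data in ascending order: [1, 4, 15, 33, 34, 40, 43, 44, 47]
Step 2: The number of values is n = 9.
Step 3: Since n is odd, the median is the middle value at position 5: 34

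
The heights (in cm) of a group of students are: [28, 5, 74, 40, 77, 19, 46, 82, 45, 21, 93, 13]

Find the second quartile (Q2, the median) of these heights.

42.5

Step 1: Sort the data: [5, 13, 19, 21, 28, 40, 45, 46, 74, 77, 82, 93]
Step 2: n = 12
Step 3: Q2 is the median. Since n is even, it is the average of the values at positions 6 and 7:
  Q2 = (40 + 45) / 2 = 42.5
Step 4: Q2 = 42.5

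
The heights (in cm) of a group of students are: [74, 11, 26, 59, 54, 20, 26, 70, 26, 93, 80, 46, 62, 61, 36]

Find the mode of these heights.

26

Step 1: Count the frequency of each value:
  11: appears 1 time(s)
  20: appears 1 time(s)
  26: appears 3 time(s)
  36: appears 1 time(s)
  46: appears 1 time(s)
  54: appears 1 time(s)
  59: appears 1 time(s)
  61: appears 1 time(s)
  62: appears 1 time(s)
  70: appears 1 time(s)
  74: appears 1 time(s)
  80: appears 1 time(s)
  93: appears 1 time(s)
Step 2: The value 26 appears most frequently (3 times).
Step 3: Mode = 26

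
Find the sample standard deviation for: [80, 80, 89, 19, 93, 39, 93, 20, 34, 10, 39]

32.8415

Step 1: Compute the mean: 54.1818
Step 2: Sum of squared deviations from the mean: 10785.6364
Step 3: Sample variance = 10785.6364 / 10 = 1078.5636
Step 4: Standard deviation = sqrt(1078.5636) = 32.8415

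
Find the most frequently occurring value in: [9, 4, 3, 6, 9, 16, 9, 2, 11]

9

Step 1: Count the frequency of each value:
  2: appears 1 time(s)
  3: appears 1 time(s)
  4: appears 1 time(s)
  6: appears 1 time(s)
  9: appears 3 time(s)
  11: appears 1 time(s)
  16: appears 1 time(s)
Step 2: The value 9 appears most frequently (3 times).
Step 3: Mode = 9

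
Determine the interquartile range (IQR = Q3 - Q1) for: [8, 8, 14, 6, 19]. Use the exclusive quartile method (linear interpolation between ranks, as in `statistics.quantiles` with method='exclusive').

9.5

Step 1: Sort the data: [6, 8, 8, 14, 19]
Step 2: n = 5
Step 3: Using the exclusive quartile method:
  Q1 = 7
  Q2 (median) = 8
  Q3 = 16.5
  IQR = Q3 - Q1 = 16.5 - 7 = 9.5
Step 4: IQR = 9.5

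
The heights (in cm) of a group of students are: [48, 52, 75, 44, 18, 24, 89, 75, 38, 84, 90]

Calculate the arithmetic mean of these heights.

57.9091

Step 1: Sum all values: 48 + 52 + 75 + 44 + 18 + 24 + 89 + 75 + 38 + 84 + 90 = 637
Step 2: Count the number of values: n = 11
Step 3: Mean = sum / n = 637 / 11 = 57.9091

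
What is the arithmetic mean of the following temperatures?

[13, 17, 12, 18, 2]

12.4

Step 1: Sum all values: 13 + 17 + 12 + 18 + 2 = 62
Step 2: Count the number of values: n = 5
Step 3: Mean = sum / n = 62 / 5 = 12.4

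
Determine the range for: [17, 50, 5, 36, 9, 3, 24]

47

Step 1: Identify the maximum value: max = 50
Step 2: Identify the minimum value: min = 3
Step 3: Range = max - min = 50 - 3 = 47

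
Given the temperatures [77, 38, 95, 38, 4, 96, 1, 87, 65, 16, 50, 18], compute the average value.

48.75

Step 1: Sum all values: 77 + 38 + 95 + 38 + 4 + 96 + 1 + 87 + 65 + 16 + 50 + 18 = 585
Step 2: Count the number of values: n = 12
Step 3: Mean = sum / n = 585 / 12 = 48.75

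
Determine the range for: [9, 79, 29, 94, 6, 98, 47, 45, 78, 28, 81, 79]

92

Step 1: Identify the maximum value: max = 98
Step 2: Identify the minimum value: min = 6
Step 3: Range = max - min = 98 - 6 = 92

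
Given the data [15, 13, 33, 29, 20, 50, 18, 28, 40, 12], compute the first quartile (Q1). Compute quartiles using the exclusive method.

14.5

Step 1: Sort the data: [12, 13, 15, 18, 20, 28, 29, 33, 40, 50]
Step 2: n = 10
Step 3: Using the exclusive quartile method:
  Q1 = 14.5
  Q2 (median) = 24
  Q3 = 34.75
  IQR = Q3 - Q1 = 34.75 - 14.5 = 20.25
Step 4: Q1 = 14.5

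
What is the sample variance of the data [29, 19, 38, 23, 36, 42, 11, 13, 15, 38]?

136.0444

Step 1: Compute the mean: (29 + 19 + 38 + 23 + 36 + 42 + 11 + 13 + 15 + 38) / 10 = 26.4
Step 2: Compute squared deviations from the mean:
  (29 - 26.4)^2 = 6.76
  (19 - 26.4)^2 = 54.76
  (38 - 26.4)^2 = 134.56
  (23 - 26.4)^2 = 11.56
  (36 - 26.4)^2 = 92.16
  (42 - 26.4)^2 = 243.36
  (11 - 26.4)^2 = 237.16
  (13 - 26.4)^2 = 179.56
  (15 - 26.4)^2 = 129.96
  (38 - 26.4)^2 = 134.56
Step 3: Sum of squared deviations = 1224.4
Step 4: Sample variance = 1224.4 / 9 = 136.0444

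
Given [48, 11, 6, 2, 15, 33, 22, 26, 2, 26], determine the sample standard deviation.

14.7983

Step 1: Compute the mean: 19.1
Step 2: Sum of squared deviations from the mean: 1970.9
Step 3: Sample variance = 1970.9 / 9 = 218.9889
Step 4: Standard deviation = sqrt(218.9889) = 14.7983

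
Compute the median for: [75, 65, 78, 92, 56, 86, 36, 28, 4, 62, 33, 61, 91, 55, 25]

61

Step 1: Sort the data in ascending order: [4, 25, 28, 33, 36, 55, 56, 61, 62, 65, 75, 78, 86, 91, 92]
Step 2: The number of values is n = 15.
Step 3: Since n is odd, the median is the middle value at position 8: 61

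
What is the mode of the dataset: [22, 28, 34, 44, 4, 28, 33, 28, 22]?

28

Step 1: Count the frequency of each value:
  4: appears 1 time(s)
  22: appears 2 time(s)
  28: appears 3 time(s)
  33: appears 1 time(s)
  34: appears 1 time(s)
  44: appears 1 time(s)
Step 2: The value 28 appears most frequently (3 times).
Step 3: Mode = 28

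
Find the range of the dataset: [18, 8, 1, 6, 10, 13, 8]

17

Step 1: Identify the maximum value: max = 18
Step 2: Identify the minimum value: min = 1
Step 3: Range = max - min = 18 - 1 = 17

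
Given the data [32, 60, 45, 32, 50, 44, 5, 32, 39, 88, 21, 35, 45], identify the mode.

32

Step 1: Count the frequency of each value:
  5: appears 1 time(s)
  21: appears 1 time(s)
  32: appears 3 time(s)
  35: appears 1 time(s)
  39: appears 1 time(s)
  44: appears 1 time(s)
  45: appears 2 time(s)
  50: appears 1 time(s)
  60: appears 1 time(s)
  88: appears 1 time(s)
Step 2: The value 32 appears most frequently (3 times).
Step 3: Mode = 32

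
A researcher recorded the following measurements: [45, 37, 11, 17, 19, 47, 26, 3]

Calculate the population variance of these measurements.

225.7344

Step 1: Compute the mean: (45 + 37 + 11 + 17 + 19 + 47 + 26 + 3) / 8 = 25.625
Step 2: Compute squared deviations from the mean:
  (45 - 25.625)^2 = 375.3906
  (37 - 25.625)^2 = 129.3906
  (11 - 25.625)^2 = 213.8906
  (17 - 25.625)^2 = 74.3906
  (19 - 25.625)^2 = 43.8906
  (47 - 25.625)^2 = 456.8906
  (26 - 25.625)^2 = 0.1406
  (3 - 25.625)^2 = 511.8906
Step 3: Sum of squared deviations = 1805.875
Step 4: Population variance = 1805.875 / 8 = 225.7344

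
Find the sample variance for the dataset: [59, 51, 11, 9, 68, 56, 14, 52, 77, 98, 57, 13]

844.8106

Step 1: Compute the mean: (59 + 51 + 11 + 9 + 68 + 56 + 14 + 52 + 77 + 98 + 57 + 13) / 12 = 47.0833
Step 2: Compute squared deviations from the mean:
  (59 - 47.0833)^2 = 142.0069
  (51 - 47.0833)^2 = 15.3403
  (11 - 47.0833)^2 = 1302.0069
  (9 - 47.0833)^2 = 1450.3403
  (68 - 47.0833)^2 = 437.5069
  (56 - 47.0833)^2 = 79.5069
  (14 - 47.0833)^2 = 1094.5069
  (52 - 47.0833)^2 = 24.1736
  (77 - 47.0833)^2 = 895.0069
  (98 - 47.0833)^2 = 2592.5069
  (57 - 47.0833)^2 = 98.3403
  (13 - 47.0833)^2 = 1161.6736
Step 3: Sum of squared deviations = 9292.9167
Step 4: Sample variance = 9292.9167 / 11 = 844.8106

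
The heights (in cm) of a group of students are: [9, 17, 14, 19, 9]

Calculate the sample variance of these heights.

20.8

Step 1: Compute the mean: (9 + 17 + 14 + 19 + 9) / 5 = 13.6
Step 2: Compute squared deviations from the mean:
  (9 - 13.6)^2 = 21.16
  (17 - 13.6)^2 = 11.56
  (14 - 13.6)^2 = 0.16
  (19 - 13.6)^2 = 29.16
  (9 - 13.6)^2 = 21.16
Step 3: Sum of squared deviations = 83.2
Step 4: Sample variance = 83.2 / 4 = 20.8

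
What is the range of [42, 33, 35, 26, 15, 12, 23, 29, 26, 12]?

30

Step 1: Identify the maximum value: max = 42
Step 2: Identify the minimum value: min = 12
Step 3: Range = max - min = 42 - 12 = 30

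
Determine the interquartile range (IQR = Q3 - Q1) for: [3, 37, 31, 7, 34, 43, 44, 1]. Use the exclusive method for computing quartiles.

37.5

Step 1: Sort the data: [1, 3, 7, 31, 34, 37, 43, 44]
Step 2: n = 8
Step 3: Using the exclusive quartile method:
  Q1 = 4
  Q2 (median) = 32.5
  Q3 = 41.5
  IQR = Q3 - Q1 = 41.5 - 4 = 37.5
Step 4: IQR = 37.5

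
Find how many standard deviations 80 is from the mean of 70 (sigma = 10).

1

Step 1: Recall the z-score formula: z = (x - mu) / sigma
Step 2: Substitute values: z = (80 - 70) / 10
Step 3: z = 10 / 10 = 1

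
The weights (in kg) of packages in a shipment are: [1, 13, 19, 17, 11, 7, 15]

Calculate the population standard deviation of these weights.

5.7428

Step 1: Compute the mean: 11.8571
Step 2: Sum of squared deviations from the mean: 230.8571
Step 3: Population variance = 230.8571 / 7 = 32.9796
Step 4: Standard deviation = sqrt(32.9796) = 5.7428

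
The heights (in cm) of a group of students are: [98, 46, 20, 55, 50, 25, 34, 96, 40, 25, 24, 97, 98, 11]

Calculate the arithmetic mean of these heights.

51.3571

Step 1: Sum all values: 98 + 46 + 20 + 55 + 50 + 25 + 34 + 96 + 40 + 25 + 24 + 97 + 98 + 11 = 719
Step 2: Count the number of values: n = 14
Step 3: Mean = sum / n = 719 / 14 = 51.3571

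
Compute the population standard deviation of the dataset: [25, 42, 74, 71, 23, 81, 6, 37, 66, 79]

25.6835

Step 1: Compute the mean: 50.4
Step 2: Sum of squared deviations from the mean: 6596.4
Step 3: Population variance = 6596.4 / 10 = 659.64
Step 4: Standard deviation = sqrt(659.64) = 25.6835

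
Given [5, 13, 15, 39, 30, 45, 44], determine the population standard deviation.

15.0686

Step 1: Compute the mean: 27.2857
Step 2: Sum of squared deviations from the mean: 1589.4286
Step 3: Population variance = 1589.4286 / 7 = 227.0612
Step 4: Standard deviation = sqrt(227.0612) = 15.0686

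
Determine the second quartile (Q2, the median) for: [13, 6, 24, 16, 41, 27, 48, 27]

25.5

Step 1: Sort the data: [6, 13, 16, 24, 27, 27, 41, 48]
Step 2: n = 8
Step 3: Q2 is the median. Since n is even, it is the average of the values at positions 4 and 5:
  Q2 = (24 + 27) / 2 = 25.5
Step 4: Q2 = 25.5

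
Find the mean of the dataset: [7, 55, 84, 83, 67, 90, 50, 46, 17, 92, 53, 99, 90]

64.0769

Step 1: Sum all values: 7 + 55 + 84 + 83 + 67 + 90 + 50 + 46 + 17 + 92 + 53 + 99 + 90 = 833
Step 2: Count the number of values: n = 13
Step 3: Mean = sum / n = 833 / 13 = 64.0769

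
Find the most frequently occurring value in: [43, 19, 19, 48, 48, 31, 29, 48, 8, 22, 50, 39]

48

Step 1: Count the frequency of each value:
  8: appears 1 time(s)
  19: appears 2 time(s)
  22: appears 1 time(s)
  29: appears 1 time(s)
  31: appears 1 time(s)
  39: appears 1 time(s)
  43: appears 1 time(s)
  48: appears 3 time(s)
  50: appears 1 time(s)
Step 2: The value 48 appears most frequently (3 times).
Step 3: Mode = 48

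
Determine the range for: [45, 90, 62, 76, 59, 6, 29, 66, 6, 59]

84

Step 1: Identify the maximum value: max = 90
Step 2: Identify the minimum value: min = 6
Step 3: Range = max - min = 90 - 6 = 84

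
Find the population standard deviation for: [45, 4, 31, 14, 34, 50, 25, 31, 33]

13.3666

Step 1: Compute the mean: 29.6667
Step 2: Sum of squared deviations from the mean: 1608
Step 3: Population variance = 1608 / 9 = 178.6667
Step 4: Standard deviation = sqrt(178.6667) = 13.3666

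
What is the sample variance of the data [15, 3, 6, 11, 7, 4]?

20.6667

Step 1: Compute the mean: (15 + 3 + 6 + 11 + 7 + 4) / 6 = 7.6667
Step 2: Compute squared deviations from the mean:
  (15 - 7.6667)^2 = 53.7778
  (3 - 7.6667)^2 = 21.7778
  (6 - 7.6667)^2 = 2.7778
  (11 - 7.6667)^2 = 11.1111
  (7 - 7.6667)^2 = 0.4444
  (4 - 7.6667)^2 = 13.4444
Step 3: Sum of squared deviations = 103.3333
Step 4: Sample variance = 103.3333 / 5 = 20.6667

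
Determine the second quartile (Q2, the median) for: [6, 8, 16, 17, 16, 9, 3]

9

Step 1: Sort the data: [3, 6, 8, 9, 16, 16, 17]
Step 2: n = 7
Step 3: Q2 is the median. Since n is odd, it is the middle value at position 4: 9
Step 4: Q2 = 9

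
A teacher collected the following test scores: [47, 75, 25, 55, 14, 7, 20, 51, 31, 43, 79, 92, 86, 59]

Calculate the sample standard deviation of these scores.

27.321

Step 1: Compute the mean: 48.8571
Step 2: Sum of squared deviations from the mean: 9703.7143
Step 3: Sample variance = 9703.7143 / 13 = 746.4396
Step 4: Standard deviation = sqrt(746.4396) = 27.321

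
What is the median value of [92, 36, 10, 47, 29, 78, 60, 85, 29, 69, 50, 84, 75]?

60

Step 1: Sort the data in ascending order: [10, 29, 29, 36, 47, 50, 60, 69, 75, 78, 84, 85, 92]
Step 2: The number of values is n = 13.
Step 3: Since n is odd, the median is the middle value at position 7: 60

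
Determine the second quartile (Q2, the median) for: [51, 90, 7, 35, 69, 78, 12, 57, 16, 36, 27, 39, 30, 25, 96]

36

Step 1: Sort the data: [7, 12, 16, 25, 27, 30, 35, 36, 39, 51, 57, 69, 78, 90, 96]
Step 2: n = 15
Step 3: Q2 is the median. Since n is odd, it is the middle value at position 8: 36
Step 4: Q2 = 36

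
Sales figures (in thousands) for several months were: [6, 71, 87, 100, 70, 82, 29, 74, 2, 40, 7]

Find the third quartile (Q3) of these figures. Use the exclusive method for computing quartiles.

82

Step 1: Sort the data: [2, 6, 7, 29, 40, 70, 71, 74, 82, 87, 100]
Step 2: n = 11
Step 3: Using the exclusive quartile method:
  Q1 = 7
  Q2 (median) = 70
  Q3 = 82
  IQR = Q3 - Q1 = 82 - 7 = 75
Step 4: Q3 = 82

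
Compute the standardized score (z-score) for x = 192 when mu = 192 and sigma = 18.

0

Step 1: Recall the z-score formula: z = (x - mu) / sigma
Step 2: Substitute values: z = (192 - 192) / 18
Step 3: z = 0 / 18 = 0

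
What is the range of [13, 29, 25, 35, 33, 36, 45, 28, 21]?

32

Step 1: Identify the maximum value: max = 45
Step 2: Identify the minimum value: min = 13
Step 3: Range = max - min = 45 - 13 = 32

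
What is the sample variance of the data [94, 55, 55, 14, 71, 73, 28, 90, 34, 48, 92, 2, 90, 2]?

1107.956

Step 1: Compute the mean: (94 + 55 + 55 + 14 + 71 + 73 + 28 + 90 + 34 + 48 + 92 + 2 + 90 + 2) / 14 = 53.4286
Step 2: Compute squared deviations from the mean:
  (94 - 53.4286)^2 = 1646.0408
  (55 - 53.4286)^2 = 2.4694
  (55 - 53.4286)^2 = 2.4694
  (14 - 53.4286)^2 = 1554.6122
  (71 - 53.4286)^2 = 308.7551
  (73 - 53.4286)^2 = 383.0408
  (28 - 53.4286)^2 = 646.6122
  (90 - 53.4286)^2 = 1337.4694
  (34 - 53.4286)^2 = 377.4694
  (48 - 53.4286)^2 = 29.4694
  (92 - 53.4286)^2 = 1487.7551
  (2 - 53.4286)^2 = 2644.898
  (90 - 53.4286)^2 = 1337.4694
  (2 - 53.4286)^2 = 2644.898
Step 3: Sum of squared deviations = 14403.4286
Step 4: Sample variance = 14403.4286 / 13 = 1107.956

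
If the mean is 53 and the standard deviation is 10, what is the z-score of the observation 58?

0.5

Step 1: Recall the z-score formula: z = (x - mu) / sigma
Step 2: Substitute values: z = (58 - 53) / 10
Step 3: z = 5 / 10 = 0.5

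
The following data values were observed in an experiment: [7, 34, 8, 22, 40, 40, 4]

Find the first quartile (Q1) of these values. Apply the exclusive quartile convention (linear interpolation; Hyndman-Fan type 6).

7

Step 1: Sort the data: [4, 7, 8, 22, 34, 40, 40]
Step 2: n = 7
Step 3: Using the exclusive quartile method:
  Q1 = 7
  Q2 (median) = 22
  Q3 = 40
  IQR = Q3 - Q1 = 40 - 7 = 33
Step 4: Q1 = 7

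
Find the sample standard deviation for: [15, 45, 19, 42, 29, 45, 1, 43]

16.6942

Step 1: Compute the mean: 29.875
Step 2: Sum of squared deviations from the mean: 1950.875
Step 3: Sample variance = 1950.875 / 7 = 278.6964
Step 4: Standard deviation = sqrt(278.6964) = 16.6942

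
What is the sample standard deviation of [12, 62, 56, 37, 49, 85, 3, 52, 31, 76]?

26.1026

Step 1: Compute the mean: 46.3
Step 2: Sum of squared deviations from the mean: 6132.1
Step 3: Sample variance = 6132.1 / 9 = 681.3444
Step 4: Standard deviation = sqrt(681.3444) = 26.1026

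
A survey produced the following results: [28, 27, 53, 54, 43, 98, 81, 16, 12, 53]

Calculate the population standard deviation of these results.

26.1505

Step 1: Compute the mean: 46.5
Step 2: Sum of squared deviations from the mean: 6838.5
Step 3: Population variance = 6838.5 / 10 = 683.85
Step 4: Standard deviation = sqrt(683.85) = 26.1505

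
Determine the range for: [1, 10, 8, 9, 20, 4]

19

Step 1: Identify the maximum value: max = 20
Step 2: Identify the minimum value: min = 1
Step 3: Range = max - min = 20 - 1 = 19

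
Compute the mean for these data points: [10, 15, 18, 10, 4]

11.4

Step 1: Sum all values: 10 + 15 + 18 + 10 + 4 = 57
Step 2: Count the number of values: n = 5
Step 3: Mean = sum / n = 57 / 5 = 11.4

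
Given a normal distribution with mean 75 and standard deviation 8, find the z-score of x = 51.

-3

Step 1: Recall the z-score formula: z = (x - mu) / sigma
Step 2: Substitute values: z = (51 - 75) / 8
Step 3: z = -24 / 8 = -3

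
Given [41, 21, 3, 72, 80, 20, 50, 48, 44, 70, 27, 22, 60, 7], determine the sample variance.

601.1703

Step 1: Compute the mean: (41 + 21 + 3 + 72 + 80 + 20 + 50 + 48 + 44 + 70 + 27 + 22 + 60 + 7) / 14 = 40.3571
Step 2: Compute squared deviations from the mean:
  (41 - 40.3571)^2 = 0.4133
  (21 - 40.3571)^2 = 374.699
  (3 - 40.3571)^2 = 1395.5561
  (72 - 40.3571)^2 = 1001.2704
  (80 - 40.3571)^2 = 1571.5561
  (20 - 40.3571)^2 = 414.4133
  (50 - 40.3571)^2 = 92.9847
  (48 - 40.3571)^2 = 58.4133
  (44 - 40.3571)^2 = 13.2704
  (70 - 40.3571)^2 = 878.699
  (27 - 40.3571)^2 = 178.4133
  (22 - 40.3571)^2 = 336.9847
  (60 - 40.3571)^2 = 385.8418
  (7 - 40.3571)^2 = 1112.699
Step 3: Sum of squared deviations = 7815.2143
Step 4: Sample variance = 7815.2143 / 13 = 601.1703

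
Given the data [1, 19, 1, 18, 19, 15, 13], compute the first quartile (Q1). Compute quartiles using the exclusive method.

1

Step 1: Sort the data: [1, 1, 13, 15, 18, 19, 19]
Step 2: n = 7
Step 3: Using the exclusive quartile method:
  Q1 = 1
  Q2 (median) = 15
  Q3 = 19
  IQR = Q3 - Q1 = 19 - 1 = 18
Step 4: Q1 = 1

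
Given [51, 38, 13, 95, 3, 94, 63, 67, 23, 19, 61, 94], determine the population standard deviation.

31.4275

Step 1: Compute the mean: 51.75
Step 2: Sum of squared deviations from the mean: 11852.25
Step 3: Population variance = 11852.25 / 12 = 987.6875
Step 4: Standard deviation = sqrt(987.6875) = 31.4275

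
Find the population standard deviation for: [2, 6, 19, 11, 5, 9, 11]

5.099

Step 1: Compute the mean: 9
Step 2: Sum of squared deviations from the mean: 182
Step 3: Population variance = 182 / 7 = 26
Step 4: Standard deviation = sqrt(26) = 5.099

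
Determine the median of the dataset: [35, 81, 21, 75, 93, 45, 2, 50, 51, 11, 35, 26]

40

Step 1: Sort the data in ascending order: [2, 11, 21, 26, 35, 35, 45, 50, 51, 75, 81, 93]
Step 2: The number of values is n = 12.
Step 3: Since n is even, the median is the average of positions 6 and 7:
  Median = (35 + 45) / 2 = 40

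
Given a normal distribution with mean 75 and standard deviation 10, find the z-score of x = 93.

1.8

Step 1: Recall the z-score formula: z = (x - mu) / sigma
Step 2: Substitute values: z = (93 - 75) / 10
Step 3: z = 18 / 10 = 1.8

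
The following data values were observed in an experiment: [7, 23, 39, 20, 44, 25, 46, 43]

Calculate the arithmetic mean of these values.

30.875

Step 1: Sum all values: 7 + 23 + 39 + 20 + 44 + 25 + 46 + 43 = 247
Step 2: Count the number of values: n = 8
Step 3: Mean = sum / n = 247 / 8 = 30.875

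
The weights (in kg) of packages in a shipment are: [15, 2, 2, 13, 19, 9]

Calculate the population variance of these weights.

40.6667

Step 1: Compute the mean: (15 + 2 + 2 + 13 + 19 + 9) / 6 = 10
Step 2: Compute squared deviations from the mean:
  (15 - 10)^2 = 25
  (2 - 10)^2 = 64
  (2 - 10)^2 = 64
  (13 - 10)^2 = 9
  (19 - 10)^2 = 81
  (9 - 10)^2 = 1
Step 3: Sum of squared deviations = 244
Step 4: Population variance = 244 / 6 = 40.6667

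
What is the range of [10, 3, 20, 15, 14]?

17

Step 1: Identify the maximum value: max = 20
Step 2: Identify the minimum value: min = 3
Step 3: Range = max - min = 20 - 3 = 17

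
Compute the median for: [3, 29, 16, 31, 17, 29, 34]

29

Step 1: Sort the data in ascending order: [3, 16, 17, 29, 29, 31, 34]
Step 2: The number of values is n = 7.
Step 3: Since n is odd, the median is the middle value at position 4: 29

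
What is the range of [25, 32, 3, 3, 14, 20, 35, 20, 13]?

32

Step 1: Identify the maximum value: max = 35
Step 2: Identify the minimum value: min = 3
Step 3: Range = max - min = 35 - 3 = 32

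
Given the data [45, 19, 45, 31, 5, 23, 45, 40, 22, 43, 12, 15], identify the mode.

45

Step 1: Count the frequency of each value:
  5: appears 1 time(s)
  12: appears 1 time(s)
  15: appears 1 time(s)
  19: appears 1 time(s)
  22: appears 1 time(s)
  23: appears 1 time(s)
  31: appears 1 time(s)
  40: appears 1 time(s)
  43: appears 1 time(s)
  45: appears 3 time(s)
Step 2: The value 45 appears most frequently (3 times).
Step 3: Mode = 45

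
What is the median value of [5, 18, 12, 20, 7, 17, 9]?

12

Step 1: Sort the data in ascending order: [5, 7, 9, 12, 17, 18, 20]
Step 2: The number of values is n = 7.
Step 3: Since n is odd, the median is the middle value at position 4: 12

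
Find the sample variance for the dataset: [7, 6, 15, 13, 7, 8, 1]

21.4762

Step 1: Compute the mean: (7 + 6 + 15 + 13 + 7 + 8 + 1) / 7 = 8.1429
Step 2: Compute squared deviations from the mean:
  (7 - 8.1429)^2 = 1.3061
  (6 - 8.1429)^2 = 4.5918
  (15 - 8.1429)^2 = 47.0204
  (13 - 8.1429)^2 = 23.5918
  (7 - 8.1429)^2 = 1.3061
  (8 - 8.1429)^2 = 0.0204
  (1 - 8.1429)^2 = 51.0204
Step 3: Sum of squared deviations = 128.8571
Step 4: Sample variance = 128.8571 / 6 = 21.4762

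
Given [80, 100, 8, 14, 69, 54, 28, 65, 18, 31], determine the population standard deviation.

29.702

Step 1: Compute the mean: 46.7
Step 2: Sum of squared deviations from the mean: 8822.1
Step 3: Population variance = 8822.1 / 10 = 882.21
Step 4: Standard deviation = sqrt(882.21) = 29.702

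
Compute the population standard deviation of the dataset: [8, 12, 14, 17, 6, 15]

3.873

Step 1: Compute the mean: 12
Step 2: Sum of squared deviations from the mean: 90
Step 3: Population variance = 90 / 6 = 15
Step 4: Standard deviation = sqrt(15) = 3.873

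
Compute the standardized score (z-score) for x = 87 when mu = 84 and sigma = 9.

0.3333

Step 1: Recall the z-score formula: z = (x - mu) / sigma
Step 2: Substitute values: z = (87 - 84) / 9
Step 3: z = 3 / 9 = 0.3333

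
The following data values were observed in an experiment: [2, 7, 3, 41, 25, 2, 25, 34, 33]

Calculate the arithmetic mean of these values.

19.1111

Step 1: Sum all values: 2 + 7 + 3 + 41 + 25 + 2 + 25 + 34 + 33 = 172
Step 2: Count the number of values: n = 9
Step 3: Mean = sum / n = 172 / 9 = 19.1111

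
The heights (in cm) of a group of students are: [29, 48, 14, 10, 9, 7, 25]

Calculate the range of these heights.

41

Step 1: Identify the maximum value: max = 48
Step 2: Identify the minimum value: min = 7
Step 3: Range = max - min = 48 - 7 = 41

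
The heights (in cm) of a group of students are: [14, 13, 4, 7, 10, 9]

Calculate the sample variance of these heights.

13.9

Step 1: Compute the mean: (14 + 13 + 4 + 7 + 10 + 9) / 6 = 9.5
Step 2: Compute squared deviations from the mean:
  (14 - 9.5)^2 = 20.25
  (13 - 9.5)^2 = 12.25
  (4 - 9.5)^2 = 30.25
  (7 - 9.5)^2 = 6.25
  (10 - 9.5)^2 = 0.25
  (9 - 9.5)^2 = 0.25
Step 3: Sum of squared deviations = 69.5
Step 4: Sample variance = 69.5 / 5 = 13.9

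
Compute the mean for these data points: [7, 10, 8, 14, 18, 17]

12.3333

Step 1: Sum all values: 7 + 10 + 8 + 14 + 18 + 17 = 74
Step 2: Count the number of values: n = 6
Step 3: Mean = sum / n = 74 / 6 = 12.3333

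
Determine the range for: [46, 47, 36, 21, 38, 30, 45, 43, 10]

37

Step 1: Identify the maximum value: max = 47
Step 2: Identify the minimum value: min = 10
Step 3: Range = max - min = 47 - 10 = 37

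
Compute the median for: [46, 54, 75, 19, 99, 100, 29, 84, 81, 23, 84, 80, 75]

75

Step 1: Sort the data in ascending order: [19, 23, 29, 46, 54, 75, 75, 80, 81, 84, 84, 99, 100]
Step 2: The number of values is n = 13.
Step 3: Since n is odd, the median is the middle value at position 7: 75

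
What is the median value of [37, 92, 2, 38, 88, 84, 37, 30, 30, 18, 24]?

37

Step 1: Sort the data in ascending order: [2, 18, 24, 30, 30, 37, 37, 38, 84, 88, 92]
Step 2: The number of values is n = 11.
Step 3: Since n is odd, the median is the middle value at position 6: 37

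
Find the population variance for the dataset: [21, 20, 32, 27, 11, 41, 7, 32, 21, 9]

110.69

Step 1: Compute the mean: (21 + 20 + 32 + 27 + 11 + 41 + 7 + 32 + 21 + 9) / 10 = 22.1
Step 2: Compute squared deviations from the mean:
  (21 - 22.1)^2 = 1.21
  (20 - 22.1)^2 = 4.41
  (32 - 22.1)^2 = 98.01
  (27 - 22.1)^2 = 24.01
  (11 - 22.1)^2 = 123.21
  (41 - 22.1)^2 = 357.21
  (7 - 22.1)^2 = 228.01
  (32 - 22.1)^2 = 98.01
  (21 - 22.1)^2 = 1.21
  (9 - 22.1)^2 = 171.61
Step 3: Sum of squared deviations = 1106.9
Step 4: Population variance = 1106.9 / 10 = 110.69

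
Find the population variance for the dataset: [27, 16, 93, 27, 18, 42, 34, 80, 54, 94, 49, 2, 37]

790.5325

Step 1: Compute the mean: (27 + 16 + 93 + 27 + 18 + 42 + 34 + 80 + 54 + 94 + 49 + 2 + 37) / 13 = 44.0769
Step 2: Compute squared deviations from the mean:
  (27 - 44.0769)^2 = 291.6213
  (16 - 44.0769)^2 = 788.3136
  (93 - 44.0769)^2 = 2393.4675
  (27 - 44.0769)^2 = 291.6213
  (18 - 44.0769)^2 = 680.0059
  (42 - 44.0769)^2 = 4.3136
  (34 - 44.0769)^2 = 101.5444
  (80 - 44.0769)^2 = 1290.4675
  (54 - 44.0769)^2 = 98.4675
  (94 - 44.0769)^2 = 2492.3136
  (49 - 44.0769)^2 = 24.2367
  (2 - 44.0769)^2 = 1770.4675
  (37 - 44.0769)^2 = 50.0828
Step 3: Sum of squared deviations = 10276.9231
Step 4: Population variance = 10276.9231 / 13 = 790.5325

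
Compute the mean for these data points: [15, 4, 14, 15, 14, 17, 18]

13.8571

Step 1: Sum all values: 15 + 4 + 14 + 15 + 14 + 17 + 18 = 97
Step 2: Count the number of values: n = 7
Step 3: Mean = sum / n = 97 / 7 = 13.8571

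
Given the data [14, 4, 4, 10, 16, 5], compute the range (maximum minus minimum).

12

Step 1: Identify the maximum value: max = 16
Step 2: Identify the minimum value: min = 4
Step 3: Range = max - min = 16 - 4 = 12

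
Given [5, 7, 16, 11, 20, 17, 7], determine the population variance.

29.2653

Step 1: Compute the mean: (5 + 7 + 16 + 11 + 20 + 17 + 7) / 7 = 11.8571
Step 2: Compute squared deviations from the mean:
  (5 - 11.8571)^2 = 47.0204
  (7 - 11.8571)^2 = 23.5918
  (16 - 11.8571)^2 = 17.1633
  (11 - 11.8571)^2 = 0.7347
  (20 - 11.8571)^2 = 66.3061
  (17 - 11.8571)^2 = 26.449
  (7 - 11.8571)^2 = 23.5918
Step 3: Sum of squared deviations = 204.8571
Step 4: Population variance = 204.8571 / 7 = 29.2653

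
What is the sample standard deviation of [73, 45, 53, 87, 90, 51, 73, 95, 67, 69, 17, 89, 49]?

22.3979

Step 1: Compute the mean: 66
Step 2: Sum of squared deviations from the mean: 6020
Step 3: Sample variance = 6020 / 12 = 501.6667
Step 4: Standard deviation = sqrt(501.6667) = 22.3979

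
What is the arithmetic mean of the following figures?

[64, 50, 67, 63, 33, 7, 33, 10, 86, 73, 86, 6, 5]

44.8462

Step 1: Sum all values: 64 + 50 + 67 + 63 + 33 + 7 + 33 + 10 + 86 + 73 + 86 + 6 + 5 = 583
Step 2: Count the number of values: n = 13
Step 3: Mean = sum / n = 583 / 13 = 44.8462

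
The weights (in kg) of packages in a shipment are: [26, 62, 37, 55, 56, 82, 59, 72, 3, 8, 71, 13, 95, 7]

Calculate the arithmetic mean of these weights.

46.1429

Step 1: Sum all values: 26 + 62 + 37 + 55 + 56 + 82 + 59 + 72 + 3 + 8 + 71 + 13 + 95 + 7 = 646
Step 2: Count the number of values: n = 14
Step 3: Mean = sum / n = 646 / 14 = 46.1429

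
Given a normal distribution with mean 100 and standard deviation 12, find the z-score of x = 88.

-1

Step 1: Recall the z-score formula: z = (x - mu) / sigma
Step 2: Substitute values: z = (88 - 100) / 12
Step 3: z = -12 / 12 = -1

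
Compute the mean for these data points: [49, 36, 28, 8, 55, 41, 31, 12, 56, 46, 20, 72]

37.8333

Step 1: Sum all values: 49 + 36 + 28 + 8 + 55 + 41 + 31 + 12 + 56 + 46 + 20 + 72 = 454
Step 2: Count the number of values: n = 12
Step 3: Mean = sum / n = 454 / 12 = 37.8333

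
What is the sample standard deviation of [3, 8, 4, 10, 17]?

5.5946

Step 1: Compute the mean: 8.4
Step 2: Sum of squared deviations from the mean: 125.2
Step 3: Sample variance = 125.2 / 4 = 31.3
Step 4: Standard deviation = sqrt(31.3) = 5.5946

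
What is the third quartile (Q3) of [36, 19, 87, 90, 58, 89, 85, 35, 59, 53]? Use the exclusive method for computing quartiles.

87.5

Step 1: Sort the data: [19, 35, 36, 53, 58, 59, 85, 87, 89, 90]
Step 2: n = 10
Step 3: Using the exclusive quartile method:
  Q1 = 35.75
  Q2 (median) = 58.5
  Q3 = 87.5
  IQR = Q3 - Q1 = 87.5 - 35.75 = 51.75
Step 4: Q3 = 87.5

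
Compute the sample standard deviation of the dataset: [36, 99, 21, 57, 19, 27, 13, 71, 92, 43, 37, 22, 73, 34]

27.8927

Step 1: Compute the mean: 46
Step 2: Sum of squared deviations from the mean: 10114
Step 3: Sample variance = 10114 / 13 = 778
Step 4: Standard deviation = sqrt(778) = 27.8927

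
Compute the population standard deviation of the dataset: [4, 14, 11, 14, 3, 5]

4.6458

Step 1: Compute the mean: 8.5
Step 2: Sum of squared deviations from the mean: 129.5
Step 3: Population variance = 129.5 / 6 = 21.5833
Step 4: Standard deviation = sqrt(21.5833) = 4.6458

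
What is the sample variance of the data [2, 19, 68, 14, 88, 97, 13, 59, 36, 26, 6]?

1134.2909

Step 1: Compute the mean: (2 + 19 + 68 + 14 + 88 + 97 + 13 + 59 + 36 + 26 + 6) / 11 = 38.9091
Step 2: Compute squared deviations from the mean:
  (2 - 38.9091)^2 = 1362.281
  (19 - 38.9091)^2 = 396.3719
  (68 - 38.9091)^2 = 846.281
  (14 - 38.9091)^2 = 620.4628
  (88 - 38.9091)^2 = 2409.9174
  (97 - 38.9091)^2 = 3374.5537
  (13 - 38.9091)^2 = 671.281
  (59 - 38.9091)^2 = 403.6446
  (36 - 38.9091)^2 = 8.4628
  (26 - 38.9091)^2 = 166.6446
  (6 - 38.9091)^2 = 1083.0083
Step 3: Sum of squared deviations = 11342.9091
Step 4: Sample variance = 11342.9091 / 10 = 1134.2909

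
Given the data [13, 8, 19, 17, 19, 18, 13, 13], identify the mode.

13

Step 1: Count the frequency of each value:
  8: appears 1 time(s)
  13: appears 3 time(s)
  17: appears 1 time(s)
  18: appears 1 time(s)
  19: appears 2 time(s)
Step 2: The value 13 appears most frequently (3 times).
Step 3: Mode = 13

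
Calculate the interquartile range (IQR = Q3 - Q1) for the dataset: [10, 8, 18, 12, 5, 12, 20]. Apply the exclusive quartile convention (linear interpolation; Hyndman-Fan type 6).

10

Step 1: Sort the data: [5, 8, 10, 12, 12, 18, 20]
Step 2: n = 7
Step 3: Using the exclusive quartile method:
  Q1 = 8
  Q2 (median) = 12
  Q3 = 18
  IQR = Q3 - Q1 = 18 - 8 = 10
Step 4: IQR = 10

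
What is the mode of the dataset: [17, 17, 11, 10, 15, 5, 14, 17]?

17

Step 1: Count the frequency of each value:
  5: appears 1 time(s)
  10: appears 1 time(s)
  11: appears 1 time(s)
  14: appears 1 time(s)
  15: appears 1 time(s)
  17: appears 3 time(s)
Step 2: The value 17 appears most frequently (3 times).
Step 3: Mode = 17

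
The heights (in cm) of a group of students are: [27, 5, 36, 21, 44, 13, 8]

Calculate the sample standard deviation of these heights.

14.5602

Step 1: Compute the mean: 22
Step 2: Sum of squared deviations from the mean: 1272
Step 3: Sample variance = 1272 / 6 = 212
Step 4: Standard deviation = sqrt(212) = 14.5602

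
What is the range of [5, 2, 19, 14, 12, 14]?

17

Step 1: Identify the maximum value: max = 19
Step 2: Identify the minimum value: min = 2
Step 3: Range = max - min = 19 - 2 = 17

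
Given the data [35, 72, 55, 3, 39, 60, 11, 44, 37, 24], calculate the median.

38

Step 1: Sort the data in ascending order: [3, 11, 24, 35, 37, 39, 44, 55, 60, 72]
Step 2: The number of values is n = 10.
Step 3: Since n is even, the median is the average of positions 5 and 6:
  Median = (37 + 39) / 2 = 38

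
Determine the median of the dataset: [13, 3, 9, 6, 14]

9

Step 1: Sort the data in ascending order: [3, 6, 9, 13, 14]
Step 2: The number of values is n = 5.
Step 3: Since n is odd, the median is the middle value at position 3: 9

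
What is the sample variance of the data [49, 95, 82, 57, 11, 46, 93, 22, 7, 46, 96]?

1098.4909

Step 1: Compute the mean: (49 + 95 + 82 + 57 + 11 + 46 + 93 + 22 + 7 + 46 + 96) / 11 = 54.9091
Step 2: Compute squared deviations from the mean:
  (49 - 54.9091)^2 = 34.9174
  (95 - 54.9091)^2 = 1607.281
  (82 - 54.9091)^2 = 733.9174
  (57 - 54.9091)^2 = 4.3719
  (11 - 54.9091)^2 = 1928.0083
  (46 - 54.9091)^2 = 79.3719
  (93 - 54.9091)^2 = 1450.9174
  (22 - 54.9091)^2 = 1083.0083
  (7 - 54.9091)^2 = 2295.281
  (46 - 54.9091)^2 = 79.3719
  (96 - 54.9091)^2 = 1688.4628
Step 3: Sum of squared deviations = 10984.9091
Step 4: Sample variance = 10984.9091 / 10 = 1098.4909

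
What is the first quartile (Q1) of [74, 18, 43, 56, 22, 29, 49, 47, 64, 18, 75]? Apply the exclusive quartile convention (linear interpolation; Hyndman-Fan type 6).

22

Step 1: Sort the data: [18, 18, 22, 29, 43, 47, 49, 56, 64, 74, 75]
Step 2: n = 11
Step 3: Using the exclusive quartile method:
  Q1 = 22
  Q2 (median) = 47
  Q3 = 64
  IQR = Q3 - Q1 = 64 - 22 = 42
Step 4: Q1 = 22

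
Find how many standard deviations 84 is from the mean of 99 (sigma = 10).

-1.5

Step 1: Recall the z-score formula: z = (x - mu) / sigma
Step 2: Substitute values: z = (84 - 99) / 10
Step 3: z = -15 / 10 = -1.5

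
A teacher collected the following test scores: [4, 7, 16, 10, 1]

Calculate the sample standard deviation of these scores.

5.7706

Step 1: Compute the mean: 7.6
Step 2: Sum of squared deviations from the mean: 133.2
Step 3: Sample variance = 133.2 / 4 = 33.3
Step 4: Standard deviation = sqrt(33.3) = 5.7706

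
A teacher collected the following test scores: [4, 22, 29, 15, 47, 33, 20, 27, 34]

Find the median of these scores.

27

Step 1: Sort the data in ascending order: [4, 15, 20, 22, 27, 29, 33, 34, 47]
Step 2: The number of values is n = 9.
Step 3: Since n is odd, the median is the middle value at position 5: 27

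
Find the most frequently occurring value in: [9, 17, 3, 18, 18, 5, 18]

18

Step 1: Count the frequency of each value:
  3: appears 1 time(s)
  5: appears 1 time(s)
  9: appears 1 time(s)
  17: appears 1 time(s)
  18: appears 3 time(s)
Step 2: The value 18 appears most frequently (3 times).
Step 3: Mode = 18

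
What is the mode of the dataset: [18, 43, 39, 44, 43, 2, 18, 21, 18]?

18

Step 1: Count the frequency of each value:
  2: appears 1 time(s)
  18: appears 3 time(s)
  21: appears 1 time(s)
  39: appears 1 time(s)
  43: appears 2 time(s)
  44: appears 1 time(s)
Step 2: The value 18 appears most frequently (3 times).
Step 3: Mode = 18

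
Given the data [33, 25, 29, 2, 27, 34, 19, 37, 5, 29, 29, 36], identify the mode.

29

Step 1: Count the frequency of each value:
  2: appears 1 time(s)
  5: appears 1 time(s)
  19: appears 1 time(s)
  25: appears 1 time(s)
  27: appears 1 time(s)
  29: appears 3 time(s)
  33: appears 1 time(s)
  34: appears 1 time(s)
  36: appears 1 time(s)
  37: appears 1 time(s)
Step 2: The value 29 appears most frequently (3 times).
Step 3: Mode = 29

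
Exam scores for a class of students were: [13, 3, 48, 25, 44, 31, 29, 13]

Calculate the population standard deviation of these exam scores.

14.6181

Step 1: Compute the mean: 25.75
Step 2: Sum of squared deviations from the mean: 1709.5
Step 3: Population variance = 1709.5 / 8 = 213.6875
Step 4: Standard deviation = sqrt(213.6875) = 14.6181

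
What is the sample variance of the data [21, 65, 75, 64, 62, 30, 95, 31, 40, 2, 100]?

960.9636

Step 1: Compute the mean: (21 + 65 + 75 + 64 + 62 + 30 + 95 + 31 + 40 + 2 + 100) / 11 = 53.1818
Step 2: Compute squared deviations from the mean:
  (21 - 53.1818)^2 = 1035.6694
  (65 - 53.1818)^2 = 139.6694
  (75 - 53.1818)^2 = 476.0331
  (64 - 53.1818)^2 = 117.0331
  (62 - 53.1818)^2 = 77.7603
  (30 - 53.1818)^2 = 537.3967
  (95 - 53.1818)^2 = 1748.7603
  (31 - 53.1818)^2 = 492.0331
  (40 - 53.1818)^2 = 173.7603
  (2 - 53.1818)^2 = 2619.5785
  (100 - 53.1818)^2 = 2191.9421
Step 3: Sum of squared deviations = 9609.6364
Step 4: Sample variance = 9609.6364 / 10 = 960.9636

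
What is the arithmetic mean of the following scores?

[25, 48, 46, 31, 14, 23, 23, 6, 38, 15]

26.9

Step 1: Sum all values: 25 + 48 + 46 + 31 + 14 + 23 + 23 + 6 + 38 + 15 = 269
Step 2: Count the number of values: n = 10
Step 3: Mean = sum / n = 269 / 10 = 26.9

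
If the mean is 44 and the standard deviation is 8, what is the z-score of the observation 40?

-0.5

Step 1: Recall the z-score formula: z = (x - mu) / sigma
Step 2: Substitute values: z = (40 - 44) / 8
Step 3: z = -4 / 8 = -0.5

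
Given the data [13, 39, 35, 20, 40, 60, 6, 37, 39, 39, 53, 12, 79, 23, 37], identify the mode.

39

Step 1: Count the frequency of each value:
  6: appears 1 time(s)
  12: appears 1 time(s)
  13: appears 1 time(s)
  20: appears 1 time(s)
  23: appears 1 time(s)
  35: appears 1 time(s)
  37: appears 2 time(s)
  39: appears 3 time(s)
  40: appears 1 time(s)
  53: appears 1 time(s)
  60: appears 1 time(s)
  79: appears 1 time(s)
Step 2: The value 39 appears most frequently (3 times).
Step 3: Mode = 39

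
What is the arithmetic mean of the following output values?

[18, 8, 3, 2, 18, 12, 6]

9.5714

Step 1: Sum all values: 18 + 8 + 3 + 2 + 18 + 12 + 6 = 67
Step 2: Count the number of values: n = 7
Step 3: Mean = sum / n = 67 / 7 = 9.5714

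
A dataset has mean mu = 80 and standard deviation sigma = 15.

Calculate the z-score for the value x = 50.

-2

Step 1: Recall the z-score formula: z = (x - mu) / sigma
Step 2: Substitute values: z = (50 - 80) / 15
Step 3: z = -30 / 15 = -2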